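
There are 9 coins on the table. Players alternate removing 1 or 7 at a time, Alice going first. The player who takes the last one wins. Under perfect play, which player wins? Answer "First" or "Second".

First

Mark each pile size as W (mover wins) or L (mover loses):
i:   0  1  2  3  4  5  6  7  8  9
     L  W  L  W  L  W  L  W  L  W
Position 9 is W, so the first player wins.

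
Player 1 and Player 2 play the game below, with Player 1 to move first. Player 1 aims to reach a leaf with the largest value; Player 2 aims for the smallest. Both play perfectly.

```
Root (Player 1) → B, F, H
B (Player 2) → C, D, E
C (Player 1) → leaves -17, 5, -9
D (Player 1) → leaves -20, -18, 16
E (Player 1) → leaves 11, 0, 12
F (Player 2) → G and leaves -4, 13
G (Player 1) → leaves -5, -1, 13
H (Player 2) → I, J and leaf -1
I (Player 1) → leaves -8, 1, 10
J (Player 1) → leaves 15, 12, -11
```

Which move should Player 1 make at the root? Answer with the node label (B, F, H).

B

C (Player 1): max(-17, 5, -9) = 5
D (Player 1): max(-20, -18, 16) = 16
E (Player 1): max(11, 0, 12) = 12
B (Player 2): min(5, 16, 12) = 5
G (Player 1): max(-5, -1, 13) = 13
F (Player 2): min(13, -4, 13) = -4
I (Player 1): max(-8, 1, 10) = 10
J (Player 1): max(15, 12, -11) = 15
H (Player 2): min(10, 15, -1) = -1
Root (Player 1): max(5, -4, -1) = 5
Player 1 picks the child with the highest value: B (value 5).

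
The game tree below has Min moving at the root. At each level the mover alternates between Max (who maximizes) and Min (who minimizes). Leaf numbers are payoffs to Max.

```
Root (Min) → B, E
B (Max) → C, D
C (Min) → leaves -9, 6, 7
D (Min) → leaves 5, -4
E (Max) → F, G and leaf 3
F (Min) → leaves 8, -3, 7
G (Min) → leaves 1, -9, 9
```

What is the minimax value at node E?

F: min(8, -3, 7) = -3
G: min(1, -9, 9) = -9
E: max(-3, -9, 3) = 3

3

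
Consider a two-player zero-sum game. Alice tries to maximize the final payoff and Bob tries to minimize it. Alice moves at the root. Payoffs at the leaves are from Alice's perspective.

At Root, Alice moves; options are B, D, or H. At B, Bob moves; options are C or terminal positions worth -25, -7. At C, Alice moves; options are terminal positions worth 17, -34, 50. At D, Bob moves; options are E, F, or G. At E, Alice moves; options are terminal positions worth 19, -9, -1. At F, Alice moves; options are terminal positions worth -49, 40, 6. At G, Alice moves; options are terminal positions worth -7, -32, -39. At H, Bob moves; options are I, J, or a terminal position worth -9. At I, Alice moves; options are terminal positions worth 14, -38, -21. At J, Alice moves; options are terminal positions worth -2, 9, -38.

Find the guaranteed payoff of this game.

-7

C (Alice): max(17, -34, 50) = 50
B (Bob): min(50, -25, -7) = -25
E (Alice): max(19, -9, -1) = 19
F (Alice): max(-49, 40, 6) = 40
G (Alice): max(-7, -32, -39) = -7
D (Bob): min(19, 40, -7) = -7
I (Alice): max(14, -38, -21) = 14
J (Alice): max(-2, 9, -38) = 9
H (Bob): min(14, 9, -9) = -9
Root (Alice): max(-25, -7, -9) = -7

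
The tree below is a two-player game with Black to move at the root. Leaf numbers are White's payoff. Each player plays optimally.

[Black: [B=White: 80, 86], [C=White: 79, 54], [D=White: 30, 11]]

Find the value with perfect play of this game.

30

B (White): max(80, 86) = 86
C (White): max(79, 54) = 79
D (White): max(30, 11) = 30
Root (Black): min(86, 79, 30) = 30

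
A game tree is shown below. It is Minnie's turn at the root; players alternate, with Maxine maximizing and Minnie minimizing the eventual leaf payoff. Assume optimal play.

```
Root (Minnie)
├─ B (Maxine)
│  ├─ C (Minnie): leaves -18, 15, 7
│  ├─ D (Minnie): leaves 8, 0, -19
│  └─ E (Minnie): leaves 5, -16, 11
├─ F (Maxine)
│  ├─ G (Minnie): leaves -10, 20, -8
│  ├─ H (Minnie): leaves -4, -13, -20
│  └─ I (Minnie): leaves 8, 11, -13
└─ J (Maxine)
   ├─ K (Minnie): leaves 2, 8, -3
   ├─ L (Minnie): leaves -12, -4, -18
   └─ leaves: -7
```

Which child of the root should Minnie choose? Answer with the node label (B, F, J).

C (Minnie): min(-18, 15, 7) = -18
D (Minnie): min(8, 0, -19) = -19
E (Minnie): min(5, -16, 11) = -16
B (Maxine): max(-18, -19, -16) = -16
G (Minnie): min(-10, 20, -8) = -10
H (Minnie): min(-4, -13, -20) = -20
I (Minnie): min(8, 11, -13) = -13
F (Maxine): max(-10, -20, -13) = -10
K (Minnie): min(2, 8, -3) = -3
L (Minnie): min(-12, -4, -18) = -18
J (Maxine): max(-3, -18, -7) = -3
Root (Minnie): min(-16, -10, -3) = -16
Minnie picks the child with the lowest value: B (value -16).

B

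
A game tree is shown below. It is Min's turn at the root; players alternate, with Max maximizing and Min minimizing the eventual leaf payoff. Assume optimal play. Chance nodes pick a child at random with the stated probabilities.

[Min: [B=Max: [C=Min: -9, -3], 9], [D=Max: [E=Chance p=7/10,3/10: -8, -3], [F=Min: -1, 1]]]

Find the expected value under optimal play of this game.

C (Min): min(-9, -3) = -9
B (Max): max(-9, 9) = 9
E (Chance): 7/10·-8 + 3/10·-3 = -6.5
F (Min): min(-1, 1) = -1
D (Max): max(-6.5, -1) = -1
Root (Min): min(9, -1) = -1

-1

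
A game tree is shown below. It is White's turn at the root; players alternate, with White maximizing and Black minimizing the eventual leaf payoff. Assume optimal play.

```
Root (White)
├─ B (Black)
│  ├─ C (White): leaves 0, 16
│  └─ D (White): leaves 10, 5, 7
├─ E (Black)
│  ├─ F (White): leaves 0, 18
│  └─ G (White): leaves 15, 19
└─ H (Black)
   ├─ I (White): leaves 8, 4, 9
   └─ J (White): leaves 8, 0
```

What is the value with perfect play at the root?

18

C (White): max(0, 16) = 16
D (White): max(10, 5, 7) = 10
B (Black): min(16, 10) = 10
F (White): max(0, 18) = 18
G (White): max(15, 19) = 19
E (Black): min(18, 19) = 18
I (White): max(8, 4, 9) = 9
J (White): max(8, 0) = 8
H (Black): min(9, 8) = 8
Root (White): max(10, 18, 8) = 18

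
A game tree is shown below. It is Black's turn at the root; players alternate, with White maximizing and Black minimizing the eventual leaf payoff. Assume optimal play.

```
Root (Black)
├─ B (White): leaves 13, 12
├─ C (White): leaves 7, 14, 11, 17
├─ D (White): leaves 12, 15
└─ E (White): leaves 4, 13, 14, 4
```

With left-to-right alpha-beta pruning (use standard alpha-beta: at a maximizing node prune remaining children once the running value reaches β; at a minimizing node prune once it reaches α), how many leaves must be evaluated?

8

B [α=-∞,β=+∞]: v=13
C [α=-∞,β=13]: v=14 after child 2 ≥ β → β-cutoff, skip 2
D [α=-∞,β=13]: v=15
E [α=-∞,β=13]: v=13 after child 2 ≥ β → β-cutoff, skip 2
Root [α=-∞,β=+∞]: v=13
Leaves evaluated: 8 of 12.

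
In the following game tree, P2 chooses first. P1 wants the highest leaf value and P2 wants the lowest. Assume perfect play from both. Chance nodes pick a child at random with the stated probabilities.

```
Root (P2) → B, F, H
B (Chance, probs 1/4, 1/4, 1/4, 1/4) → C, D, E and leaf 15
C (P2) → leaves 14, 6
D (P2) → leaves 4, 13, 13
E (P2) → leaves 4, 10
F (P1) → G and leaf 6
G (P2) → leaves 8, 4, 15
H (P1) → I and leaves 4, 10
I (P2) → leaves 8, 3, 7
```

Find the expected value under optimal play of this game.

6

C (P2): min(14, 6) = 6
D (P2): min(4, 13, 13) = 4
E (P2): min(4, 10) = 4
B (Chance): 1/4·6 + 1/4·4 + 1/4·4 + 1/4·15 = 7.25
G (P2): min(8, 4, 15) = 4
F (P1): max(4, 6) = 6
I (P2): min(8, 3, 7) = 3
H (P1): max(3, 4, 10) = 10
Root (P2): min(7.25, 6, 10) = 6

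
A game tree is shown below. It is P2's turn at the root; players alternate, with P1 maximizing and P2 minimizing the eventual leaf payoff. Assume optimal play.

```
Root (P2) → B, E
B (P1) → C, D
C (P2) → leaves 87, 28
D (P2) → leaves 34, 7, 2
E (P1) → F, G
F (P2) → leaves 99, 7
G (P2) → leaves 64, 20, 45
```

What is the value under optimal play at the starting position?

C (P2): min(87, 28) = 28
D (P2): min(34, 7, 2) = 2
B (P1): max(28, 2) = 28
F (P2): min(99, 7) = 7
G (P2): min(64, 20, 45) = 20
E (P1): max(7, 20) = 20
Root (P2): min(28, 20) = 20

20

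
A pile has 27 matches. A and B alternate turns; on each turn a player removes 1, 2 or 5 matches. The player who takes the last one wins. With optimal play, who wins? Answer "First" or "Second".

Second

Mark each pile size as W (mover wins) or L (mover loses):
i:   0  1  2  3  4  5  6  7  8  9 10 11 12 13 14 15 16 17 18 19 20 21 22 23 24 25 26 27
     L  W  W  L  W  W  L  W  W  L  W  W  L  W  W  L  W  W  L  W  W  L  W  W  L  W  W  L
Position 27 is L, so the second player wins.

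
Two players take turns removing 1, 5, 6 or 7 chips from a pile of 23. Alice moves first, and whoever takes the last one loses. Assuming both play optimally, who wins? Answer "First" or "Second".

First

W/L table (W = player to move can force a win):
i:   0  1  2  3  4  5  6  7  8  9 10 11 12 13 14 15 16 17 18 19 20 21 22 23
     W  L  W  L  W  L  W  W  W  W  W  W  W  L  W  L  W  L  W  W  W  W  W  W
Position 23 is W, so the first player wins.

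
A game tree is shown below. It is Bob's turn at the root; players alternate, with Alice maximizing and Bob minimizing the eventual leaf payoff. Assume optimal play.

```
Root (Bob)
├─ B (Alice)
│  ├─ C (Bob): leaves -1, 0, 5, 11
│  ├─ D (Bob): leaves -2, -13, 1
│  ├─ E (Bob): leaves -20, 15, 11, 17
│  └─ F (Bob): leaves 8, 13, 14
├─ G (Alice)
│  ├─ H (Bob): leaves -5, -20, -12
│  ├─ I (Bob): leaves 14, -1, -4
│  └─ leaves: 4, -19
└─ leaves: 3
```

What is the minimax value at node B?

8

C: min(-1, 0, 5, 11) = -1
D: min(-2, -13, 1) = -13
E: min(-20, 15, 11, 17) = -20
F: min(8, 13, 14) = 8
B: max(-1, -13, -20, 8) = 8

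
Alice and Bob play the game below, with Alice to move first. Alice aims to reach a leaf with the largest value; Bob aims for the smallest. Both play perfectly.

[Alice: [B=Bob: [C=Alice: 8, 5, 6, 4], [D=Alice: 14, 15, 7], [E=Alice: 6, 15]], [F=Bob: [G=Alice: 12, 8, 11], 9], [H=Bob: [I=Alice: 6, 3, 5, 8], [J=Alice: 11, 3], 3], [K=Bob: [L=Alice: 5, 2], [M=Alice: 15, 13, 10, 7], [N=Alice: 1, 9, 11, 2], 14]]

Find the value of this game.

9

C (Alice): max(8, 5, 6, 4) = 8
D (Alice): max(14, 15, 7) = 15
E (Alice): max(6, 15) = 15
B (Bob): min(8, 15, 15) = 8
G (Alice): max(12, 8, 11) = 12
F (Bob): min(12, 9) = 9
I (Alice): max(6, 3, 5, 8) = 8
J (Alice): max(11, 3) = 11
H (Bob): min(8, 11, 3) = 3
L (Alice): max(5, 2) = 5
M (Alice): max(15, 13, 10, 7) = 15
N (Alice): max(1, 9, 11, 2) = 11
K (Bob): min(5, 15, 11, 14) = 5
Root (Alice): max(8, 9, 3, 5) = 9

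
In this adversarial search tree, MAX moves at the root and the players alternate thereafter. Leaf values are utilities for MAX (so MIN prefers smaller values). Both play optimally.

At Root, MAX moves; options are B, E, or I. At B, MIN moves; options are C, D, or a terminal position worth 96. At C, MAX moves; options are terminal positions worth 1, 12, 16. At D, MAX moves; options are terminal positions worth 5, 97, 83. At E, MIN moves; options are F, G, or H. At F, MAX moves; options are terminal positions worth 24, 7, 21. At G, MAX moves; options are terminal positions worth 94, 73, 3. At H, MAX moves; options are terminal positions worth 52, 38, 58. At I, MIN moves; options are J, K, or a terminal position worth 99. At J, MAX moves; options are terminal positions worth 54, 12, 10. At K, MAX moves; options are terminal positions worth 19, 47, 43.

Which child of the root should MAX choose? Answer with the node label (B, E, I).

C (MAX): max(1, 12, 16) = 16
D (MAX): max(5, 97, 83) = 97
B (MIN): min(16, 97, 96) = 16
F (MAX): max(24, 7, 21) = 24
G (MAX): max(94, 73, 3) = 94
H (MAX): max(52, 38, 58) = 58
E (MIN): min(24, 94, 58) = 24
J (MAX): max(54, 12, 10) = 54
K (MAX): max(19, 47, 43) = 47
I (MIN): min(54, 47, 99) = 47
Root (MAX): max(16, 24, 47) = 47
MAX picks the child with the highest value: I (value 47).

I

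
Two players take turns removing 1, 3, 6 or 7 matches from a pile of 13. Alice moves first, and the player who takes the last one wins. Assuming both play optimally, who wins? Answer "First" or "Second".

First

Compute winning (W) and losing (L) positions by backward induction:
i:   0  1  2  3  4  5  6  7  8  9 10 11 12 13
     L  W  L  W  L  W  W  W  W  W  W  W  L  W
Position 13 is W, so the first player wins.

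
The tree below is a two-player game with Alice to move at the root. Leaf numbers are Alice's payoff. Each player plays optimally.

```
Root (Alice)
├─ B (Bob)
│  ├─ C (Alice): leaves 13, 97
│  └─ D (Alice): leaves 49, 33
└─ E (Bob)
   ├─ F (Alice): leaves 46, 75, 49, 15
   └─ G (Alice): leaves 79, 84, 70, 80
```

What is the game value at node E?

F: max(46, 75, 49, 15) = 75
G: max(79, 84, 70, 80) = 84
E: min(75, 84) = 75

75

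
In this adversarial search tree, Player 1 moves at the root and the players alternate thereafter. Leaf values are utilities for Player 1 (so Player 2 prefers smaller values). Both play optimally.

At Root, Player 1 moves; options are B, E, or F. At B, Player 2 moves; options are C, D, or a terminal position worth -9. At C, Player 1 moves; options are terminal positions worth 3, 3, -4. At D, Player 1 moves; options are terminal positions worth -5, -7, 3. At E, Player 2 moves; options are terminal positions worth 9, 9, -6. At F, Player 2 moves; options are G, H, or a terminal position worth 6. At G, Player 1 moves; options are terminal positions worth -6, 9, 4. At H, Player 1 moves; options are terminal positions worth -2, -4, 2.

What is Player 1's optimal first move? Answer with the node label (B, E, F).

F

C (Player 1): max(3, 3, -4) = 3
D (Player 1): max(-5, -7, 3) = 3
B (Player 2): min(3, 3, -9) = -9
E (Player 2): min(9, 9, -6) = -6
G (Player 1): max(-6, 9, 4) = 9
H (Player 1): max(-2, -4, 2) = 2
F (Player 2): min(9, 2, 6) = 2
Root (Player 1): max(-9, -6, 2) = 2
Player 1 picks the child with the highest value: F (value 2).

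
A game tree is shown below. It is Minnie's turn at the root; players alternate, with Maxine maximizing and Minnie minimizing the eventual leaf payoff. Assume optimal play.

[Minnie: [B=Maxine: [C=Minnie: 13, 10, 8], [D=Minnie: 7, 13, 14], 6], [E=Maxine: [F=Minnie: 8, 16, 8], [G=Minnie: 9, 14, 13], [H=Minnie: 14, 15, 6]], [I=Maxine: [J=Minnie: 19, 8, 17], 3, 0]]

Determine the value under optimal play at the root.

8

C (Minnie): min(13, 10, 8) = 8
D (Minnie): min(7, 13, 14) = 7
B (Maxine): max(8, 7, 6) = 8
F (Minnie): min(8, 16, 8) = 8
G (Minnie): min(9, 14, 13) = 9
H (Minnie): min(14, 15, 6) = 6
E (Maxine): max(8, 9, 6) = 9
J (Minnie): min(19, 8, 17) = 8
I (Maxine): max(8, 3, 0) = 8
Root (Minnie): min(8, 9, 8) = 8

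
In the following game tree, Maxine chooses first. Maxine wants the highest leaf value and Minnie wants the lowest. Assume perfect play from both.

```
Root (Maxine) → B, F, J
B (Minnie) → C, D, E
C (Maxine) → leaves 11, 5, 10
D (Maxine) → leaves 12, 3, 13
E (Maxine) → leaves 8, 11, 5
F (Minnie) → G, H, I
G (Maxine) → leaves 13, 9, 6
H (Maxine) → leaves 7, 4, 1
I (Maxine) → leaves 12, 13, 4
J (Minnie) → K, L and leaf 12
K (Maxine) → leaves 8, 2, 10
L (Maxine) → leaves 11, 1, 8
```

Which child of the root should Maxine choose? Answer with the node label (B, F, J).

B

C (Maxine): max(11, 5, 10) = 11
D (Maxine): max(12, 3, 13) = 13
E (Maxine): max(8, 11, 5) = 11
B (Minnie): min(11, 13, 11) = 11
G (Maxine): max(13, 9, 6) = 13
H (Maxine): max(7, 4, 1) = 7
I (Maxine): max(12, 13, 4) = 13
F (Minnie): min(13, 7, 13) = 7
K (Maxine): max(8, 2, 10) = 10
L (Maxine): max(11, 1, 8) = 11
J (Minnie): min(10, 11, 12) = 10
Root (Maxine): max(11, 7, 10) = 11
Maxine picks the child with the highest value: B (value 11).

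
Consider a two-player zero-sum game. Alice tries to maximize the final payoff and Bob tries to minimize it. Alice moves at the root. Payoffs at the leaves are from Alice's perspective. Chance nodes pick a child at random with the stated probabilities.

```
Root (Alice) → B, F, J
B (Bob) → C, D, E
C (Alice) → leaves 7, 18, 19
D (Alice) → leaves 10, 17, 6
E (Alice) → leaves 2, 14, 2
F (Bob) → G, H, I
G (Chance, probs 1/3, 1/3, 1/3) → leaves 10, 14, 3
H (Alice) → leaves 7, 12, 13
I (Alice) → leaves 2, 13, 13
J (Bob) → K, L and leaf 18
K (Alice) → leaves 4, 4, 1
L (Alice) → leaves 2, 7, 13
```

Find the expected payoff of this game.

14

C (Alice): max(7, 18, 19) = 19
D (Alice): max(10, 17, 6) = 17
E (Alice): max(2, 14, 2) = 14
B (Bob): min(19, 17, 14) = 14
G (Chance): 1/3·10 + 1/3·14 + 1/3·3 = 9
H (Alice): max(7, 12, 13) = 13
I (Alice): max(2, 13, 13) = 13
F (Bob): min(9, 13, 13) = 9
K (Alice): max(4, 4, 1) = 4
L (Alice): max(2, 7, 13) = 13
J (Bob): min(4, 13, 18) = 4
Root (Alice): max(14, 9, 4) = 14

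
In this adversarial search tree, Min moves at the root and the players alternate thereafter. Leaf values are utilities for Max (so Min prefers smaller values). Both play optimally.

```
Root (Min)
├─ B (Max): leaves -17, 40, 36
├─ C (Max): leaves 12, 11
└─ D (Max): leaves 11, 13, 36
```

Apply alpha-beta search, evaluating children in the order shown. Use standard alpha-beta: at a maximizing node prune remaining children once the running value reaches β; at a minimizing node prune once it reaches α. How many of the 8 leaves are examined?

B [α=-∞,β=+∞]: v=40
C [α=-∞,β=40]: v=12
D [α=-∞,β=12]: v=13 after child 2 ≥ β → β-cutoff, skip 1
Root [α=-∞,β=+∞]: v=12
Leaves evaluated: 7 of 8.

7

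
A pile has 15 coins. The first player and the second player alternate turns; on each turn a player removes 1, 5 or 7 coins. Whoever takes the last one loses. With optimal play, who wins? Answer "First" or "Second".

Second

Compute winning (W) and losing (L) positions by backward induction:
i:   0  1  2  3  4  5  6  7  8  9 10 11 12 13 14 15
     W  L  W  L  W  L  W  L  W  L  W  L  W  L  W  L
Position 15 is L, so the second player wins.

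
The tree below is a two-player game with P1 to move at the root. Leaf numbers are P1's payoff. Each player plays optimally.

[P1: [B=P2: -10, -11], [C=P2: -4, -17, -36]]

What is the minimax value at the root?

-11

B (P2): min(-10, -11) = -11
C (P2): min(-4, -17, -36) = -36
Root (P1): max(-11, -36) = -11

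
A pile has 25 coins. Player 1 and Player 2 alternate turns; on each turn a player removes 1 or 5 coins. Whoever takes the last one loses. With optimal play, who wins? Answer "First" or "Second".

Second

W/L table (W = player to move can force a win):
i:   0  1  2  3  4  5  6  7  8  9 10 11 12 13 14 15 16 17 18 19 20 21 22 23 24 25
     W  L  W  L  W  L  W  L  W  L  W  L  W  L  W  L  W  L  W  L  W  L  W  L  W  L
Position 25 is L, so the second player wins.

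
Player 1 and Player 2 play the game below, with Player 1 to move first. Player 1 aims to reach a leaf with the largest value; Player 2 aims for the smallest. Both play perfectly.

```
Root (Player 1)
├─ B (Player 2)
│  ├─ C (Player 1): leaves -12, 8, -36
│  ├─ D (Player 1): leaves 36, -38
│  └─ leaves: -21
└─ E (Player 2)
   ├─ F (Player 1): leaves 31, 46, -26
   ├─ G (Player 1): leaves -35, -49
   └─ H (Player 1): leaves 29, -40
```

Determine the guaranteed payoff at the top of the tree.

C (Player 1): max(-12, 8, -36) = 8
D (Player 1): max(36, -38) = 36
B (Player 2): min(8, 36, -21) = -21
F (Player 1): max(31, 46, -26) = 46
G (Player 1): max(-35, -49) = -35
H (Player 1): max(29, -40) = 29
E (Player 2): min(46, -35, 29) = -35
Root (Player 1): max(-21, -35) = -21

-21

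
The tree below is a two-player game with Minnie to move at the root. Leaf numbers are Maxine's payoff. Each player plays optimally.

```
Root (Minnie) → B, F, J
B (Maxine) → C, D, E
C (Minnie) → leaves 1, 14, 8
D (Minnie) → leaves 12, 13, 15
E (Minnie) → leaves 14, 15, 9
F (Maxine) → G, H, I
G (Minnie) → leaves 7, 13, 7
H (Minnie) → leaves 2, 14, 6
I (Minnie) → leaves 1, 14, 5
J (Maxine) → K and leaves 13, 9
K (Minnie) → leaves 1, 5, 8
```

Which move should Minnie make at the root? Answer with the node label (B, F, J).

F

C (Minnie): min(1, 14, 8) = 1
D (Minnie): min(12, 13, 15) = 12
E (Minnie): min(14, 15, 9) = 9
B (Maxine): max(1, 12, 9) = 12
G (Minnie): min(7, 13, 7) = 7
H (Minnie): min(2, 14, 6) = 2
I (Minnie): min(1, 14, 5) = 1
F (Maxine): max(7, 2, 1) = 7
K (Minnie): min(1, 5, 8) = 1
J (Maxine): max(1, 13, 9) = 13
Root (Minnie): min(12, 7, 13) = 7
Minnie picks the child with the lowest value: F (value 7).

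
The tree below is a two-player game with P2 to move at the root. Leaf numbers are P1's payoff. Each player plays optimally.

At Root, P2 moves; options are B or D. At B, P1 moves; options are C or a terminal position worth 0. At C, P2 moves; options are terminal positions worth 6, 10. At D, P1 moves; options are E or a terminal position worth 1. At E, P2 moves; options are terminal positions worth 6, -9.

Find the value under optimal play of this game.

C (P2): min(6, 10) = 6
B (P1): max(6, 0) = 6
E (P2): min(6, -9) = -9
D (P1): max(-9, 1) = 1
Root (P2): min(6, 1) = 1

1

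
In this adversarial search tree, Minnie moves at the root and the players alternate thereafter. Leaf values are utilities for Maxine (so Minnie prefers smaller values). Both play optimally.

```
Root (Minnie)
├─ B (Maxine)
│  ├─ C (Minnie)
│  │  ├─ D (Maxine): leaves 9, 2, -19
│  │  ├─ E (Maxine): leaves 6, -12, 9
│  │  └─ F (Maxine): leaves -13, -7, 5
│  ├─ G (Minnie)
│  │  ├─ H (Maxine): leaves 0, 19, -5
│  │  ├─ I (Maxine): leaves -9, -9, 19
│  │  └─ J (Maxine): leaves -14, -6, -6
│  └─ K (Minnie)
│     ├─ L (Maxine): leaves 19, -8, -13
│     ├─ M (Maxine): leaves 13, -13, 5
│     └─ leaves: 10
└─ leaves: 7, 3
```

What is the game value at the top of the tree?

3

D (Maxine): max(9, 2, -19) = 9
E (Maxine): max(6, -12, 9) = 9
F (Maxine): max(-13, -7, 5) = 5
C (Minnie): min(9, 9, 5) = 5
H (Maxine): max(0, 19, -5) = 19
I (Maxine): max(-9, -9, 19) = 19
J (Maxine): max(-14, -6, -6) = -6
G (Minnie): min(19, 19, -6) = -6
L (Maxine): max(19, -8, -13) = 19
M (Maxine): max(13, -13, 5) = 13
K (Minnie): min(19, 13, 10) = 10
B (Maxine): max(5, -6, 10) = 10
Root (Minnie): min(10, 7, 3) = 3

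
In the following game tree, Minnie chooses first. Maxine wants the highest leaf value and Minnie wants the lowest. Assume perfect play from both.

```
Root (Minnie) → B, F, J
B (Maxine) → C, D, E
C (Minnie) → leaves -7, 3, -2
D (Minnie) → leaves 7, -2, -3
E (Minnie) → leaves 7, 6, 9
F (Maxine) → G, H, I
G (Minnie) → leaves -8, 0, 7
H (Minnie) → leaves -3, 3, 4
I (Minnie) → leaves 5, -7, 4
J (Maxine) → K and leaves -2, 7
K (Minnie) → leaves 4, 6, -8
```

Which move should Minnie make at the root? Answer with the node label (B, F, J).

C (Minnie): min(-7, 3, -2) = -7
D (Minnie): min(7, -2, -3) = -3
E (Minnie): min(7, 6, 9) = 6
B (Maxine): max(-7, -3, 6) = 6
G (Minnie): min(-8, 0, 7) = -8
H (Minnie): min(-3, 3, 4) = -3
I (Minnie): min(5, -7, 4) = -7
F (Maxine): max(-8, -3, -7) = -3
K (Minnie): min(4, 6, -8) = -8
J (Maxine): max(-8, -2, 7) = 7
Root (Minnie): min(6, -3, 7) = -3
Minnie picks the child with the lowest value: F (value -3).

F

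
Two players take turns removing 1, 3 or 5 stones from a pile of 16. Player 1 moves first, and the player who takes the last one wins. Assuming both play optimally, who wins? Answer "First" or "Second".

Positions where the player to move wins (W) vs loses (L):
i:   0  1  2  3  4  5  6  7  8  9 10 11 12 13 14 15 16
     L  W  L  W  L  W  L  W  L  W  L  W  L  W  L  W  L
Position 16 is L, so the second player wins.

Second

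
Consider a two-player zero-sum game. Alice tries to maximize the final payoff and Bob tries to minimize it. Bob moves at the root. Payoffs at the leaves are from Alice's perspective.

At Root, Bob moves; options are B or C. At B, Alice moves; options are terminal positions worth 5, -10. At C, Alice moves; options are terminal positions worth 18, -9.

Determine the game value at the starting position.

B (Alice): max(5, -10) = 5
C (Alice): max(18, -9) = 18
Root (Bob): min(5, 18) = 5

5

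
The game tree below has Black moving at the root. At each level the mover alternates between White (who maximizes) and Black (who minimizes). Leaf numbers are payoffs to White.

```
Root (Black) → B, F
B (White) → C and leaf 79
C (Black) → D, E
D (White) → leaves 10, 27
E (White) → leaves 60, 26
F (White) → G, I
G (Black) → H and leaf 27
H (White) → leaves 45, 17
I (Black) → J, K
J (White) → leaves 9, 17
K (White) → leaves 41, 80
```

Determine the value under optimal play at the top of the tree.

27

D (White): max(10, 27) = 27
E (White): max(60, 26) = 60
C (Black): min(27, 60) = 27
B (White): max(27, 79) = 79
H (White): max(45, 17) = 45
G (Black): min(45, 27) = 27
J (White): max(9, 17) = 17
K (White): max(41, 80) = 80
I (Black): min(17, 80) = 17
F (White): max(27, 17) = 27
Root (Black): min(79, 27) = 27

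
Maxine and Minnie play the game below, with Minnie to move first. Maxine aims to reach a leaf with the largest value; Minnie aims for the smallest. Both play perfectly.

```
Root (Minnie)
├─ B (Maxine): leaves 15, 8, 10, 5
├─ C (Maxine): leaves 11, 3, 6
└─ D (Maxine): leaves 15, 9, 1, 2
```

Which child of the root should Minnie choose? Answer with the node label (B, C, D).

B (Maxine): max(15, 8, 10, 5) = 15
C (Maxine): max(11, 3, 6) = 11
D (Maxine): max(15, 9, 1, 2) = 15
Root (Minnie): min(15, 11, 15) = 11
Minnie picks the child with the lowest value: C (value 11).

C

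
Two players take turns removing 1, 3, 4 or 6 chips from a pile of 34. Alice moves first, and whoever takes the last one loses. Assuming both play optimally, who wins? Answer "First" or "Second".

W/L table (W = player to move can force a win):
i:   0  1  2  3  4  5  6  7  8  9 10 11 12 13 14 15 16 17 18 19 20 21 22 23 24 25 26 27 28 29 30 31 32 33 34
     W  L  W  L  W  W  W  W  L  W  L  W  W  W  W  L  W  L  W  W  W  W  L  W  L  W  W  W  W  L  W  L  W  W  W
Position 34 is W, so the first player wins.

First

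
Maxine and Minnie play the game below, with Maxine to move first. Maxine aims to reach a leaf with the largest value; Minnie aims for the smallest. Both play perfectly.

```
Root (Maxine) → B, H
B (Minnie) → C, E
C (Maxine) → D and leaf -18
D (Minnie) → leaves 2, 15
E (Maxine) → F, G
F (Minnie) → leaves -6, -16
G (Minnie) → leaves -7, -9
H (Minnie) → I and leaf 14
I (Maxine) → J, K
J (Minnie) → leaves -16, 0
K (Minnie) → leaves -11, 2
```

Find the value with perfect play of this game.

-9

D (Minnie): min(2, 15) = 2
C (Maxine): max(2, -18) = 2
F (Minnie): min(-6, -16) = -16
G (Minnie): min(-7, -9) = -9
E (Maxine): max(-16, -9) = -9
B (Minnie): min(2, -9) = -9
J (Minnie): min(-16, 0) = -16
K (Minnie): min(-11, 2) = -11
I (Maxine): max(-16, -11) = -11
H (Minnie): min(-11, 14) = -11
Root (Maxine): max(-9, -11) = -9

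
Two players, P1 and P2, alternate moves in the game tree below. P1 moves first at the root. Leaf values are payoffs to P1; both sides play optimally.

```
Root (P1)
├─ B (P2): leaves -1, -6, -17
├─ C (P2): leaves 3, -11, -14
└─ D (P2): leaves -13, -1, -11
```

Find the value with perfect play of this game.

B (P2): min(-1, -6, -17) = -17
C (P2): min(3, -11, -14) = -14
D (P2): min(-13, -1, -11) = -13
Root (P1): max(-17, -14, -13) = -13

-13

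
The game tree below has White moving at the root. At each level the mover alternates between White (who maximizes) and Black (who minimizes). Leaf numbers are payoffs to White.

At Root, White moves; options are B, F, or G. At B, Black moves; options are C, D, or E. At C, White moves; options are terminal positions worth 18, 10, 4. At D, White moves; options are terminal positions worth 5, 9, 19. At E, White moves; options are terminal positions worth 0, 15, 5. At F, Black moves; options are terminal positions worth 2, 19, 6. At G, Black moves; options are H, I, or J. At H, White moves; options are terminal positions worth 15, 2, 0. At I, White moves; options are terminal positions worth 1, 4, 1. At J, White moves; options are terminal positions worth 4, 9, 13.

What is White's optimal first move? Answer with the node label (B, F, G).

C (White): max(18, 10, 4) = 18
D (White): max(5, 9, 19) = 19
E (White): max(0, 15, 5) = 15
B (Black): min(18, 19, 15) = 15
F (Black): min(2, 19, 6) = 2
H (White): max(15, 2, 0) = 15
I (White): max(1, 4, 1) = 4
J (White): max(4, 9, 13) = 13
G (Black): min(15, 4, 13) = 4
Root (White): max(15, 2, 4) = 15
White picks the child with the highest value: B (value 15).

B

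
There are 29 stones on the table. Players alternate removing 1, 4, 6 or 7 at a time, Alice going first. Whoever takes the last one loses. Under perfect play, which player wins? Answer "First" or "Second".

Mark each pile size as W (mover wins) or L (mover loses):
i:   0  1  2  3  4  5  6  7  8  9 10 11 12 13 14 15 16 17 18 19 20 21 22 23 24 25 26 27 28 29
     W  L  W  L  W  W  L  W  W  W  W  L  W  W  L  W  L  W  W  L  W  W  W  W  L  W  W  L  W  L
Position 29 is L, so the second player wins.

Second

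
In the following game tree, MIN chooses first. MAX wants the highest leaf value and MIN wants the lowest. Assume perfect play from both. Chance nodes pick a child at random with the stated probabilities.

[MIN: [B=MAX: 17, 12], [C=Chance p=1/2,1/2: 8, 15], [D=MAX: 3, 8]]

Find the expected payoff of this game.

B (MAX): max(17, 12) = 17
C (Chance): 1/2·8 + 1/2·15 = 11.5
D (MAX): max(3, 8) = 8
Root (MIN): min(17, 11.5, 8) = 8

8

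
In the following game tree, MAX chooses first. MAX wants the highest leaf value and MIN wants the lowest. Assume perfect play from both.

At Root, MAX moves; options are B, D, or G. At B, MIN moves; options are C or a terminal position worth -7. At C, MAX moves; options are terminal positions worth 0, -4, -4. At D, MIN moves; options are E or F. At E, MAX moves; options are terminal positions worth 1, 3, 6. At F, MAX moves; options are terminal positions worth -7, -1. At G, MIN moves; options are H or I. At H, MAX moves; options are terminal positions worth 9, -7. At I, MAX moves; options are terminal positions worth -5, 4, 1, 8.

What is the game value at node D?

E: max(1, 3, 6) = 6
F: max(-7, -1) = -1
D: min(6, -1) = -1

-1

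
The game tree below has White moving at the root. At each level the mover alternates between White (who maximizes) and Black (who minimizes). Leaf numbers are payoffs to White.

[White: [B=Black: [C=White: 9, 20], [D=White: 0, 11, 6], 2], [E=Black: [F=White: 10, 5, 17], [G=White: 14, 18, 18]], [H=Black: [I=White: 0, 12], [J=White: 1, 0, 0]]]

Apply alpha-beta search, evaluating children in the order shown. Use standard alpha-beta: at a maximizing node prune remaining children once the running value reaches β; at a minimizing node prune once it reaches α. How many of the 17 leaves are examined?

13

C [α=-∞,β=+∞]: v=20
D [α=-∞,β=20]: v=11
B [α=-∞,β=+∞]: v=2
F [α=2,β=+∞]: v=17
G [α=2,β=17]: v=18 after child 2 ≥ β → β-cutoff, skip 1
E [α=2,β=+∞]: v=17
I [α=17,β=+∞]: v=12
H [α=17,β=+∞]: v=12 after child 1 ≤ α → α-cutoff, skip 1
Root [α=-∞,β=+∞]: v=17
Leaves evaluated: 13 of 17.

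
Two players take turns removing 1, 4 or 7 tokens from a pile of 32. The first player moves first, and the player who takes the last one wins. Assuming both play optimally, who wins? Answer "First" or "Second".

i:   0  1  2  3  4  5  6  7  8  9 10 11 12 13 14 15 16 17 18 19 20 21 22 23 24 25 26 27 28 29 30 31 32
     L  W  L  W  W  L  W  W  L  W  L  W  W  L  W  W  L  W  L  W  W  L  W  W  L  W  L  W  W  L  W  W  L
Position 32 is L, so the second player wins.

Second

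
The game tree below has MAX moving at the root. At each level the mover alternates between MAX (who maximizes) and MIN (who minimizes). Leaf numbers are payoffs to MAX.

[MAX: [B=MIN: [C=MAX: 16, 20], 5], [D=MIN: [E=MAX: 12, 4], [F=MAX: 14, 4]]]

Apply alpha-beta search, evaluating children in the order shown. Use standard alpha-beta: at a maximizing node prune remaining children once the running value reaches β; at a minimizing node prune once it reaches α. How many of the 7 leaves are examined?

C [α=-∞,β=+∞]: v=20
B [α=-∞,β=+∞]: v=5
E [α=5,β=+∞]: v=12
F [α=5,β=12]: v=14 after child 1 ≥ β → β-cutoff, skip 1
D [α=5,β=+∞]: v=12
Root [α=-∞,β=+∞]: v=12
Leaves evaluated: 6 of 7.

6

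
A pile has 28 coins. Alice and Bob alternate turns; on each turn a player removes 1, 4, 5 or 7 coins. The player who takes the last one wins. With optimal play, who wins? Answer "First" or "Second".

Mark each pile size as W (mover wins) or L (mover loses):
i:   0  1  2  3  4  5  6  7  8  9 10 11 12 13 14 15 16 17 18 19 20 21 22 23 24 25 26 27 28
     L  W  L  W  W  W  W  W  L  W  L  W  W  W  W  W  L  W  L  W  W  W  W  W  L  W  L  W  W
Position 28 is W, so the first player wins.

First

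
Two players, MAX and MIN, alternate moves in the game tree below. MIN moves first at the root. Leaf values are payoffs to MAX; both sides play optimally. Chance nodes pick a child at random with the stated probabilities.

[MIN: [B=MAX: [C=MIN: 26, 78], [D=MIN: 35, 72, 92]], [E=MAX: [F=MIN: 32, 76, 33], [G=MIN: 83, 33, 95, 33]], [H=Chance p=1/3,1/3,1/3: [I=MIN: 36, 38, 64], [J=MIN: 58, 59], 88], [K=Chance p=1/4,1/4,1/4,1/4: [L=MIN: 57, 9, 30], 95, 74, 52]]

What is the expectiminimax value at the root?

C (MIN): min(26, 78) = 26
D (MIN): min(35, 72, 92) = 35
B (MAX): max(26, 35) = 35
F (MIN): min(32, 76, 33) = 32
G (MIN): min(83, 33, 95, 33) = 33
E (MAX): max(32, 33) = 33
I (MIN): min(36, 38, 64) = 36
J (MIN): min(58, 59) = 58
H (Chance): 1/3·36 + 1/3·58 + 1/3·88 = 60.67
L (MIN): min(57, 9, 30) = 9
K (Chance): 1/4·9 + 1/4·95 + 1/4·74 + 1/4·52 = 57.5
Root (MIN): min(35, 33, 60.67, 57.5) = 33

33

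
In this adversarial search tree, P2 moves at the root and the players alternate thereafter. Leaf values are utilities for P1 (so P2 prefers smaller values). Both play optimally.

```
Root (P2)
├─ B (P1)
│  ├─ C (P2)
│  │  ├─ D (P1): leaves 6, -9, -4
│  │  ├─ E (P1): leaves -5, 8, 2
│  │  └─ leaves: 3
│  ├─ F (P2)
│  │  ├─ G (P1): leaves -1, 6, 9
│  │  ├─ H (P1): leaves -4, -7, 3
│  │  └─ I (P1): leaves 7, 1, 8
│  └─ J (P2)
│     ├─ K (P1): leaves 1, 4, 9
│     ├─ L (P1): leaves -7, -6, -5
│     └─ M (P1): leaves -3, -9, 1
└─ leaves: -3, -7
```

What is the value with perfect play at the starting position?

-7

D (P1): max(6, -9, -4) = 6
E (P1): max(-5, 8, 2) = 8
C (P2): min(6, 8, 3) = 3
G (P1): max(-1, 6, 9) = 9
H (P1): max(-4, -7, 3) = 3
I (P1): max(7, 1, 8) = 8
F (P2): min(9, 3, 8) = 3
K (P1): max(1, 4, 9) = 9
L (P1): max(-7, -6, -5) = -5
M (P1): max(-3, -9, 1) = 1
J (P2): min(9, -5, 1) = -5
B (P1): max(3, 3, -5) = 3
Root (P2): min(3, -3, -7) = -7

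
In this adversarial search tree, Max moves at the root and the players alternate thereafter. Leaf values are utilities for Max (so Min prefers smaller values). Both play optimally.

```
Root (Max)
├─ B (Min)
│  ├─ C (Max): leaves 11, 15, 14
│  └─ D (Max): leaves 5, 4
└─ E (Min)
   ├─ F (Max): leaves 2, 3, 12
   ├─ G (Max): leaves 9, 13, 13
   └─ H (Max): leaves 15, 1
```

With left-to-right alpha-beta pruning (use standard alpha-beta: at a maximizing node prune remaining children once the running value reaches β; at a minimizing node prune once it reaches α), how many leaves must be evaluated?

11

C [α=-∞,β=+∞]: v=15
D [α=-∞,β=15]: v=5
B [α=-∞,β=+∞]: v=5
F [α=5,β=+∞]: v=12
G [α=5,β=12]: v=13 after child 2 ≥ β → β-cutoff, skip 1
H [α=5,β=12]: v=15 after child 1 ≥ β → β-cutoff, skip 1
E [α=5,β=+∞]: v=12
Root [α=-∞,β=+∞]: v=12
Leaves evaluated: 11 of 13.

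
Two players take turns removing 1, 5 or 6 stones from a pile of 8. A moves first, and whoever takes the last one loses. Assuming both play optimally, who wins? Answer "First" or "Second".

First

Mark each pile size as W (mover wins) or L (mover loses):
i:   0  1  2  3  4  5  6  7  8
     W  L  W  L  W  L  W  W  W
Position 8 is W, so the first player wins.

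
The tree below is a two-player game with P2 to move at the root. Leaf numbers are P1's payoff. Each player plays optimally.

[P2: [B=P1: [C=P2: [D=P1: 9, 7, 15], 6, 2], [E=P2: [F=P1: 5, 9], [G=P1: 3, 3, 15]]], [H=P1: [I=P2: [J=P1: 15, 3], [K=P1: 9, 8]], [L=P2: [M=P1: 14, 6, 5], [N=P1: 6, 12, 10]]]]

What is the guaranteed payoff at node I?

9

J: max(15, 3) = 15
K: max(9, 8) = 9
I: min(15, 9) = 9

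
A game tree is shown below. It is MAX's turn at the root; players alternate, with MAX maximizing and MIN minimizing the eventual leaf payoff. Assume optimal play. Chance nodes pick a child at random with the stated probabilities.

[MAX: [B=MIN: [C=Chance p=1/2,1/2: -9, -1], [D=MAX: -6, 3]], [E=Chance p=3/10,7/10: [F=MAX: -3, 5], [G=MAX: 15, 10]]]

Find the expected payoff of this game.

C (Chance): 1/2·-9 + 1/2·-1 = -5
D (MAX): max(-6, 3) = 3
B (MIN): min(-5, 3) = -5
F (MAX): max(-3, 5) = 5
G (MAX): max(15, 10) = 15
E (Chance): 3/10·5 + 7/10·15 = 12
Root (MAX): max(-5, 12) = 12

12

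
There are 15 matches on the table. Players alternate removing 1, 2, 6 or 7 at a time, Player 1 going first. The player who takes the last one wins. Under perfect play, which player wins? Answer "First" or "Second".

Mark each pile size as W (mover wins) or L (mover loses):
i:   0  1  2  3  4  5  6  7  8  9 10 11 12 13 14 15
     L  W  W  L  W  W  W  W  L  W  W  L  W  W  W  W
Position 15 is W, so the first player wins.

First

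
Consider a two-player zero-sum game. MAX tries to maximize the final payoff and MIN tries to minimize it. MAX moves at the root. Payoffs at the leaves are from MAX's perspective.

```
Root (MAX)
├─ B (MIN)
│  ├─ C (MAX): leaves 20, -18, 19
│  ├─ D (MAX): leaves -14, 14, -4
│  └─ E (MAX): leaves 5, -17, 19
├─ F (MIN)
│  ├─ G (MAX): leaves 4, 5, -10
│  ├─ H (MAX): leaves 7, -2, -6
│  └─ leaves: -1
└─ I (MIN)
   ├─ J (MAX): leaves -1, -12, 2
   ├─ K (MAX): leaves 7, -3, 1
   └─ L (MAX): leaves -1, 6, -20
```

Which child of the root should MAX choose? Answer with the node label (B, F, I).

B

C (MAX): max(20, -18, 19) = 20
D (MAX): max(-14, 14, -4) = 14
E (MAX): max(5, -17, 19) = 19
B (MIN): min(20, 14, 19) = 14
G (MAX): max(4, 5, -10) = 5
H (MAX): max(7, -2, -6) = 7
F (MIN): min(5, 7, -1) = -1
J (MAX): max(-1, -12, 2) = 2
K (MAX): max(7, -3, 1) = 7
L (MAX): max(-1, 6, -20) = 6
I (MIN): min(2, 7, 6) = 2
Root (MAX): max(14, -1, 2) = 14
MAX picks the child with the highest value: B (value 14).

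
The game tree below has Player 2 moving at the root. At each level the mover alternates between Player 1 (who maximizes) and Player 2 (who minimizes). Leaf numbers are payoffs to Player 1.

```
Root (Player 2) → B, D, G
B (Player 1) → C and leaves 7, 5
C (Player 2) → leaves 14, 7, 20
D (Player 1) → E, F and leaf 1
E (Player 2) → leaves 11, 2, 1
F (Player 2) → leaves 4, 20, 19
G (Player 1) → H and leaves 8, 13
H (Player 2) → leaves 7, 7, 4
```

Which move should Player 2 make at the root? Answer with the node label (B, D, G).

D

C (Player 2): min(14, 7, 20) = 7
B (Player 1): max(7, 7, 5) = 7
E (Player 2): min(11, 2, 1) = 1
F (Player 2): min(4, 20, 19) = 4
D (Player 1): max(1, 4, 1) = 4
H (Player 2): min(7, 7, 4) = 4
G (Player 1): max(4, 8, 13) = 13
Root (Player 2): min(7, 4, 13) = 4
Player 2 picks the child with the lowest value: D (value 4).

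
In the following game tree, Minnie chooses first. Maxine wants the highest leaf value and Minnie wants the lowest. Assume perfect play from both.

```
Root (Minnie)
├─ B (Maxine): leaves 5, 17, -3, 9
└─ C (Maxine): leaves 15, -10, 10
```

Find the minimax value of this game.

15

B (Maxine): max(5, 17, -3, 9) = 17
C (Maxine): max(15, -10, 10) = 15
Root (Minnie): min(17, 15) = 15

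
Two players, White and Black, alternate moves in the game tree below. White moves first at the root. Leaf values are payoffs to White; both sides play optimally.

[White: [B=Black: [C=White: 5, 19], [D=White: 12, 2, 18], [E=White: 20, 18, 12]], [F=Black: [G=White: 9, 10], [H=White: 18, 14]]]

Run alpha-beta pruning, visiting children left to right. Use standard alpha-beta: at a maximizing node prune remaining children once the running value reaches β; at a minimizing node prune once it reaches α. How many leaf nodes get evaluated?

C [α=-∞,β=+∞]: v=19
D [α=-∞,β=19]: v=18
E [α=-∞,β=18]: v=20 after child 1 ≥ β → β-cutoff, skip 2
B [α=-∞,β=+∞]: v=18
G [α=18,β=+∞]: v=10
F [α=18,β=+∞]: v=10 after child 1 ≤ α → α-cutoff, skip 1
Root [α=-∞,β=+∞]: v=18
Leaves evaluated: 8 of 12.

8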